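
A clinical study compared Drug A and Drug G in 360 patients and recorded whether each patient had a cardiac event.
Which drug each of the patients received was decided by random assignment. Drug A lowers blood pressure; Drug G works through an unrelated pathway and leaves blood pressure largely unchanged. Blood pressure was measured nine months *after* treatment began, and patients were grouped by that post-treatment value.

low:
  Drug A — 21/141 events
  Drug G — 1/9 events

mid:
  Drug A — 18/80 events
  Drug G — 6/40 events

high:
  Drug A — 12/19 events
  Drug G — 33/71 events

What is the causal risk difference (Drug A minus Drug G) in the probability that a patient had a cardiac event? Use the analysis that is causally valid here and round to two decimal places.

The blood pressure-specific comparison favours Drug G throughout, but the pooled figures favour Drug A. The question is whether to condition on blood pressure.
Blood pressure is recorded after the drug and is itself shifted by it — it sits on the causal path from drug to outcome. Conditioning on a mediator would strip out part of the effect we want; the pooled comparison gives the total causal effect.
The causal difference is the pooled difference: 0.212 − 0.333 = -0.121.

-0.12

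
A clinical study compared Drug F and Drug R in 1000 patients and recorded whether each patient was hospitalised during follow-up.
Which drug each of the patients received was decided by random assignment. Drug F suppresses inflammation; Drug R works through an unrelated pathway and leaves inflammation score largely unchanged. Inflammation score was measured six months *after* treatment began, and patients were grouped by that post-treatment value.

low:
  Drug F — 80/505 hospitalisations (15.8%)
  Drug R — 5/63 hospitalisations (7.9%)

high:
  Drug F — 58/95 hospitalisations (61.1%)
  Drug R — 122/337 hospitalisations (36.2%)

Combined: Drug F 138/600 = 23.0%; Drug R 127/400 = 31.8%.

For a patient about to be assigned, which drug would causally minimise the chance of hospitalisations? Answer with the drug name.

Inflammation score is recorded after the drug and is itself shifted by it — it sits on the causal path from drug to outcome. Conditioning on a mediator would strip out part of the effect we want; the pooled comparison gives the total causal effect.
Pooled: Drug F 23.0% vs Drug R 31.8%; Drug F is lower overall.

Drug F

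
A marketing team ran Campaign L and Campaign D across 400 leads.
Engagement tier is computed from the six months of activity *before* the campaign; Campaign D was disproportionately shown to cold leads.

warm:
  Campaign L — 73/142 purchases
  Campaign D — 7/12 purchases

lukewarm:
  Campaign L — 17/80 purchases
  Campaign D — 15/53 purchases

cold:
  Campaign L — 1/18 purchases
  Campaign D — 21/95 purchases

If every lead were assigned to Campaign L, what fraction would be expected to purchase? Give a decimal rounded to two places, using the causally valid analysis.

0.28

The stratified and pooled comparisons disagree (Campaign D wins within each engagement tier; Campaign L wins overall), so the answer turns on the causal role of engagement tier.
The imbalance in engagement tier arose from how leads were allocated, not from anything the campaign did; and engagement tier independently affects the outcome. The pooled gap is confounded — condition on engagement tier.
Standardising Campaign L to the population engagement tier mix: 0.385·73/142 + 0.333·17/80 + 0.282·1/18 = 0.284.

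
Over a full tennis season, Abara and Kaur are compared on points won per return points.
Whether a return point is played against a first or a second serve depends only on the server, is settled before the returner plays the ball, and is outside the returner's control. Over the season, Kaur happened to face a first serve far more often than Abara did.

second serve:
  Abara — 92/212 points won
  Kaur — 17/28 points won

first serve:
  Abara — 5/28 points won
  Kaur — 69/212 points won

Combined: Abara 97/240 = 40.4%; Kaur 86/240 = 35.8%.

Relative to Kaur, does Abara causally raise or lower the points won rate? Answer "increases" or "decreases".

Serve type differs across players for reasons unrelated to any effect of the player itself, and it separately predicts the outcome — a classic confounder. We must compare within serve type levels.
Within each level — second serve: 43.4% vs 60.7%; first serve: 17.9% vs 32.5% — Kaur is higher every time.

decreases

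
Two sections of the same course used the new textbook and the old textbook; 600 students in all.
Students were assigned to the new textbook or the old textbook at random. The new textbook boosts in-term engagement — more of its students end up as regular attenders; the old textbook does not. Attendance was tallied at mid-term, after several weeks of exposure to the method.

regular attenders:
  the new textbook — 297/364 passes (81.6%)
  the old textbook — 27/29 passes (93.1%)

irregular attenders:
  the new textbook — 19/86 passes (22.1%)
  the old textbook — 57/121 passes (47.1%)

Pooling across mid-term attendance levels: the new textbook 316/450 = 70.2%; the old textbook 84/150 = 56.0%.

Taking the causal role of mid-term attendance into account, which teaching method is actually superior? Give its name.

The stratified and pooled comparisons disagree (the old textbook wins within each mid-term attendance; the new textbook wins overall), so the answer turns on the causal role of mid-term attendance.
Mid-term attendance lies on the pathway teaching method → mid-term attendance → outcome, so adjusting for it blocks the indirect effect. For the total causal effect of teaching method, use the unadjusted pooled rates.
Pooled: the new textbook 70.2% vs the old textbook 56.0%; the new textbook is higher overall.

the new textbook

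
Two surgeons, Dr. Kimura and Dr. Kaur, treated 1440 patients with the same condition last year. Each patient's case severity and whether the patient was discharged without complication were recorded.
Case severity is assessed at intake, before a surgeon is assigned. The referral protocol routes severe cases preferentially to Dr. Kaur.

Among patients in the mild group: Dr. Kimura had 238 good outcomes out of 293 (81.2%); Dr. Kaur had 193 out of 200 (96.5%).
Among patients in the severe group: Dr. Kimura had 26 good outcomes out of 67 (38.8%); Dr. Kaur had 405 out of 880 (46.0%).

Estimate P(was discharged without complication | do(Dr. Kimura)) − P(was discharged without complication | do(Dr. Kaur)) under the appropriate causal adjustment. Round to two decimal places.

The imbalance in case severity arose from how patients were allocated, not from anything the surgeon did; and case severity independently affects the outcome. The pooled gap is confounded — condition on case severity.
Adjusting over the population distribution of case severity: 0.342·(0.812−0.965) + 0.658·(0.388−0.460) = -0.100.

-0.10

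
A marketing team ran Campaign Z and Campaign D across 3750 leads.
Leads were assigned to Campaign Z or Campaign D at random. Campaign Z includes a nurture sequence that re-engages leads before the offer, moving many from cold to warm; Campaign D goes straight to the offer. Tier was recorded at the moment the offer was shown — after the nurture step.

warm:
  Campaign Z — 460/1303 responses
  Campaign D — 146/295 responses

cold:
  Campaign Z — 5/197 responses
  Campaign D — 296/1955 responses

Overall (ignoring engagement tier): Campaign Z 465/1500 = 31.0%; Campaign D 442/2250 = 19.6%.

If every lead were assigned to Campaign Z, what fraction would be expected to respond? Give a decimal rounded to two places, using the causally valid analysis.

0.31

Engagement tier here is a post-treatment variable shaped by the campaign; conditioning on it would introduce bias rather than remove it. The overall comparison is the causal one.
So P(outcome | do(Campaign Z)) is just the pooled rate for Campaign Z: 465/1500 = 0.310.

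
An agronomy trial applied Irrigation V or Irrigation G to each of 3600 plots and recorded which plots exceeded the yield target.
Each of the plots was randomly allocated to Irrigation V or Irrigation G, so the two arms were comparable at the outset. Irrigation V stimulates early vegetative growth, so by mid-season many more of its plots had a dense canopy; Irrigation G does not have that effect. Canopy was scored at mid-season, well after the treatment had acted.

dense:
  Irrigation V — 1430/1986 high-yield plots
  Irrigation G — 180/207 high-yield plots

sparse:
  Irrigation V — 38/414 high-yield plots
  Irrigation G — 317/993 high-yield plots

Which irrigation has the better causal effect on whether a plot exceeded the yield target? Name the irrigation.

Irrigation V

Because the irrigation influences mid-season canopy, mid-season canopy is a post-treatment mediator, not a confounder. Stratifying on it would bias the estimate; the causal effect is the crude pooled difference.
Pooled: Irrigation V 61.2% vs Irrigation G 41.4%; Irrigation V is higher overall.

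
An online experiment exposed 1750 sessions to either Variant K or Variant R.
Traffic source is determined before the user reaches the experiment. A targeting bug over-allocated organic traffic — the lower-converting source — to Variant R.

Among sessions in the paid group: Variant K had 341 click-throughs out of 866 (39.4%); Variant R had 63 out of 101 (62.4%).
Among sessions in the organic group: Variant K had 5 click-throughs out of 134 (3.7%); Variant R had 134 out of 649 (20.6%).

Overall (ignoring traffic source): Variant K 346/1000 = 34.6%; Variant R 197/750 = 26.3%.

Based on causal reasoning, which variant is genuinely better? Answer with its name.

Variant R

Traffic source differs across variants for reasons unrelated to any effect of the variant itself, and it separately predicts the outcome — a classic confounder. We must compare within traffic source levels.
Within each level — paid: 39.4% vs 62.4%; organic: 3.7% vs 20.6% — Variant R is higher every time.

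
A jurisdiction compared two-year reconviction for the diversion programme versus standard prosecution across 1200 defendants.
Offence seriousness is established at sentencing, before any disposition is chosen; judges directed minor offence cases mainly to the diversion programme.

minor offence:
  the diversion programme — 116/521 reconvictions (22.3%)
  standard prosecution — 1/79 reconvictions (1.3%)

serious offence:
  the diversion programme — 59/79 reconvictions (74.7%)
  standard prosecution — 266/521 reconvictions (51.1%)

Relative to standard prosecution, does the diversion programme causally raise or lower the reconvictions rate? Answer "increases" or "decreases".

The stratified and pooled comparisons disagree (standard prosecution wins within each offence seriousness; the diversion programme wins overall), so the answer turns on the causal role of offence seriousness.
Offence seriousness is set before the disposition has any effect — it is not caused by the disposition — and it independently drives the outcome. That makes it a confounder, so the causal comparison is within offence seriousness levels.
Within each level — minor offence: 22.3% vs 1.3%; serious offence: 74.7% vs 51.1% — standard prosecution is lower every time.

increases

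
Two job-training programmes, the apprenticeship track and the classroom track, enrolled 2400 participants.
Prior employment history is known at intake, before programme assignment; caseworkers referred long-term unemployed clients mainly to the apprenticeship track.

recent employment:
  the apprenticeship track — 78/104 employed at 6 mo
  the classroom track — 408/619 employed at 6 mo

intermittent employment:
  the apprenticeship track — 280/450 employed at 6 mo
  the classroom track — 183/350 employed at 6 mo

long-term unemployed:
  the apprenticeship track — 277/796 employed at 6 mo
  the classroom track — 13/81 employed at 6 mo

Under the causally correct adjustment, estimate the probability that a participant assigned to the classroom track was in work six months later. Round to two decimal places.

Here prior employment history is a common cause — it drives both which programme a case falls under and the outcome. The crude comparison mixes populations; the stratum-specific rates are the causally relevant ones.
Standardising the classroom track to the population prior employment history mix: 0.301·408/619 + 0.333·183/350 + 0.365·13/81 = 0.431.

0.43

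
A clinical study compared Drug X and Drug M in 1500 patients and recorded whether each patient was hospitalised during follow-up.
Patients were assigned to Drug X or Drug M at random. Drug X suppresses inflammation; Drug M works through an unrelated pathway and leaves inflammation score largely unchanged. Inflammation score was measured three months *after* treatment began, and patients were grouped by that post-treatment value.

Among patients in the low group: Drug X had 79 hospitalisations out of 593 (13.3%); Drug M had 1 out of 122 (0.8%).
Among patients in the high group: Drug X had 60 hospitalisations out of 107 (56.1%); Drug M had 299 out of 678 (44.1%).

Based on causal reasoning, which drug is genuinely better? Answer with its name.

Drug X

The stratified and pooled comparisons disagree (Drug M wins within each inflammation score; Drug X wins overall), so the answer turns on the causal role of inflammation score.
Inflammation score here is a post-treatment variable shaped by the drug; conditioning on it would introduce bias rather than remove it. The overall comparison is the causal one.
Pooled: Drug X 19.9% vs Drug M 37.5%; Drug X is lower overall.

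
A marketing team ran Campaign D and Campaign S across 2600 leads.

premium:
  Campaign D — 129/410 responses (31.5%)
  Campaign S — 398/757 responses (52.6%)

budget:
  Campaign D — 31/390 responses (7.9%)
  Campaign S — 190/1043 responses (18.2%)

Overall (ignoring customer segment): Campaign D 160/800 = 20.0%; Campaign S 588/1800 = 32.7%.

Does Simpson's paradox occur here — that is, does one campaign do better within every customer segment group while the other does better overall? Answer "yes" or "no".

no

Within each customer segment level (premium 31.5% vs 52.6%; budget 7.9% vs 18.2%), Campaign S has the higher rate every time. Pooled: 20.0% vs 32.7% — Campaign S has the higher rate overall. They agree.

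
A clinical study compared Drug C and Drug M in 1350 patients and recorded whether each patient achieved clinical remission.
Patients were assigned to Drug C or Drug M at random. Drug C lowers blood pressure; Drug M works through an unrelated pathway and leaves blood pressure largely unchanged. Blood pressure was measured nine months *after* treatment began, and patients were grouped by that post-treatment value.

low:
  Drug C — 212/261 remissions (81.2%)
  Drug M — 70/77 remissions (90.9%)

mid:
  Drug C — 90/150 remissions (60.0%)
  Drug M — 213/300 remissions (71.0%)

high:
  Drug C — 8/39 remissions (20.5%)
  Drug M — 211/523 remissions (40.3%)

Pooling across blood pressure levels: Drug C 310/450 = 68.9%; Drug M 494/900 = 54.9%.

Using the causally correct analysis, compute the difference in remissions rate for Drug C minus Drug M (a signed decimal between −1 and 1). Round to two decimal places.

+0.14

Blood pressure lies on the pathway drug → blood pressure → outcome, so adjusting for it blocks the indirect effect. For the total causal effect of drug, use the unadjusted pooled rates.
The causal difference is the pooled difference: 0.689 − 0.549 = +0.140.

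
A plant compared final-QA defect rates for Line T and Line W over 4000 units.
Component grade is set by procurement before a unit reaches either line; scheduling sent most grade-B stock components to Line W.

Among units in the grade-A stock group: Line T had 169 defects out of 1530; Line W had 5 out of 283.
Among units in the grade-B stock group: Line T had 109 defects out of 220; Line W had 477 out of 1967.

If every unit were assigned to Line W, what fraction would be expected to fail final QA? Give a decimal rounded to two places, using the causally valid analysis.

0.14

Component grade differs across lines for reasons unrelated to any effect of the line itself, and it separately predicts the outcome — a classic confounder. We must compare within component grade levels.
Standardising Line W to the population component grade mix: 0.453·5/283 + 0.547·477/1967 = 0.141.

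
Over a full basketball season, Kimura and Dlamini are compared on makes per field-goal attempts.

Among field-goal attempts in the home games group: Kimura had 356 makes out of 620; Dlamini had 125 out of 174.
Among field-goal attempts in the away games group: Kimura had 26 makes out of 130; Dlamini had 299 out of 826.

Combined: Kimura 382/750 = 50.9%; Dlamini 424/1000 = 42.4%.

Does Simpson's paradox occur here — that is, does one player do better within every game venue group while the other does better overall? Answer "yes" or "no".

Within each game venue level (home games 57.4% vs 71.8%; away games 20.0% vs 36.2%), Dlamini has the higher rate every time. Pooled: 50.9% vs 42.4% — Kimura has the higher rate overall. The two comparisons disagree.

yes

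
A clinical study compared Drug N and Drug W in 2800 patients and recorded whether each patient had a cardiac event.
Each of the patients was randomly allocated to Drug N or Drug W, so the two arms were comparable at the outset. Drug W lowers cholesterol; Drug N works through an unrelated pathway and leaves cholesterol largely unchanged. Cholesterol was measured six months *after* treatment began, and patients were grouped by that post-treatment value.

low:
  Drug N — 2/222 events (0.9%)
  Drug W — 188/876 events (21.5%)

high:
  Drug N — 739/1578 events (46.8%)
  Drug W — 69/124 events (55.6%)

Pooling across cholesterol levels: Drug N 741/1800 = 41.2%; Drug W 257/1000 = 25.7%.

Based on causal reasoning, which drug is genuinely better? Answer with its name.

Drug W

Cholesterol lies on the pathway drug → cholesterol → outcome, so adjusting for it blocks the indirect effect. For the total causal effect of drug, use the unadjusted pooled rates.
Pooled: Drug N 41.2% vs Drug W 25.7%; Drug W is lower overall.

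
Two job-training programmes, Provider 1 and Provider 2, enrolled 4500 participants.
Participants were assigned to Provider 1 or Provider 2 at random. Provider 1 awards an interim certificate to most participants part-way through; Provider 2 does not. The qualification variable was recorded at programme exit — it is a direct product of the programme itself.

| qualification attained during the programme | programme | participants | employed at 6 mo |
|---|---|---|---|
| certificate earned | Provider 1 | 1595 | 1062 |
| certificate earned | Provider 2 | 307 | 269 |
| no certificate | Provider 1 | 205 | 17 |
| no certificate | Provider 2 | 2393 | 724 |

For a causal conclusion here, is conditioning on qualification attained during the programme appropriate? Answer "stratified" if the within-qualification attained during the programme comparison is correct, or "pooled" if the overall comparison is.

The stratified and pooled comparisons disagree (Provider 2 wins within each qualification attained during the programme; Provider 1 wins overall), so the answer turns on the causal role of qualification attained during the programme.
Qualification attained during the programme is recorded after the programme and is itself shifted by it — it sits on the causal path from programme to outcome. Conditioning on a mediator would strip out part of the effect we want; the pooled comparison gives the total causal effect.
Pooled: Provider 1 59.9% vs Provider 2 36.8%; Provider 1 is higher overall.

pooled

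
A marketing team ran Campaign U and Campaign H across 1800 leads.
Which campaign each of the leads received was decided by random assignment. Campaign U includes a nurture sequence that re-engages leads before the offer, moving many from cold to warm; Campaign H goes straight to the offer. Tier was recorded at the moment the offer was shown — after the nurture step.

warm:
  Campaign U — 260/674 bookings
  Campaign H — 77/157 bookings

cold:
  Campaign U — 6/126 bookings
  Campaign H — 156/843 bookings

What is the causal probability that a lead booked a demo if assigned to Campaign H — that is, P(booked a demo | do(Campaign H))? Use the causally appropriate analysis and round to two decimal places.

0.23

The engagement tier-specific comparison favours Campaign H throughout, but the pooled figures favour Campaign U. The question is whether to condition on engagement tier.
Engagement tier is downstream of the campaign. One should not condition on a consequence of treatment, so the overall rates are the right comparison.
So P(outcome | do(Campaign H)) is just the pooled rate for Campaign H: 233/1000 = 0.233.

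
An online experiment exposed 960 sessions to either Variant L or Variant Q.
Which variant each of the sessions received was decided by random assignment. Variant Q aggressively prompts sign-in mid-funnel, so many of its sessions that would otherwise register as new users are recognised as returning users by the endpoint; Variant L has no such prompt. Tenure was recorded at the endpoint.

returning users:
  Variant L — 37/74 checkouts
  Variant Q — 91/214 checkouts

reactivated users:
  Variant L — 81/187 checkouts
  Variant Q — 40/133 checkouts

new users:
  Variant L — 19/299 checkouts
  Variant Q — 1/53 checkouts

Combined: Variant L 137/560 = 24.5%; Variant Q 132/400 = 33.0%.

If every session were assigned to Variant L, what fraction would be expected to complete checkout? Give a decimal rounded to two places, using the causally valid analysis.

0.24

Because the variant influences user tenure, user tenure is a post-treatment mediator, not a confounder. Stratifying on it would bias the estimate; the causal effect is the crude pooled difference.
So P(outcome | do(Variant L)) is just the pooled rate for Variant L: 137/560 = 0.245.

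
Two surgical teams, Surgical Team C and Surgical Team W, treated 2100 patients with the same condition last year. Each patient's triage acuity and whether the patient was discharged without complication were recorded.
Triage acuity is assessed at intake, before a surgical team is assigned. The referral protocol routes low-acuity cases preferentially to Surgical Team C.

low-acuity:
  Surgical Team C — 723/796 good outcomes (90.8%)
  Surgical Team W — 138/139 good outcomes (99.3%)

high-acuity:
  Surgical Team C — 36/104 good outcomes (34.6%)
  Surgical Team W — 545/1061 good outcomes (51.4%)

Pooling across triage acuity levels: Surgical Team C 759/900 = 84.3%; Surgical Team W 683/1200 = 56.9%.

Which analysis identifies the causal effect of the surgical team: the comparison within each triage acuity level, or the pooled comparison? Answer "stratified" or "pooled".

The triage acuity-specific comparison favours Surgical Team W throughout, but the pooled figures favour Surgical Team C. The question is whether to condition on triage acuity.
Here triage acuity is a common cause — it drives both which surgical team a case falls under and the outcome. The crude comparison mixes populations; the stratum-specific rates are the causally relevant ones.
Within each level — low-acuity: 90.8% vs 99.3%; high-acuity: 34.6% vs 51.4% — Surgical Team W is higher every time.

stratified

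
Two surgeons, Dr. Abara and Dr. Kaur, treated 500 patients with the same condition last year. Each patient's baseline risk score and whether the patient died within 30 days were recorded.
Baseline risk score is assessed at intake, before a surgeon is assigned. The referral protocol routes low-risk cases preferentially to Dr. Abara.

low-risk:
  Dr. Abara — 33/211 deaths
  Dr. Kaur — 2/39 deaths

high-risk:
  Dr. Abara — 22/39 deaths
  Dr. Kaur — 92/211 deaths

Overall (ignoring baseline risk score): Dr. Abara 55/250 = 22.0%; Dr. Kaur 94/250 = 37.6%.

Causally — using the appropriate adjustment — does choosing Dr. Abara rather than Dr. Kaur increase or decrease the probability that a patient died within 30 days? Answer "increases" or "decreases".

increases

The imbalance in baseline risk score arose from how patients were allocated, not from anything the surgeon did; and baseline risk score independently affects the outcome. The pooled gap is confounded — condition on baseline risk score.
Within each level — low-risk: 15.6% vs 5.1%; high-risk: 56.4% vs 43.6% — Dr. Kaur is lower every time.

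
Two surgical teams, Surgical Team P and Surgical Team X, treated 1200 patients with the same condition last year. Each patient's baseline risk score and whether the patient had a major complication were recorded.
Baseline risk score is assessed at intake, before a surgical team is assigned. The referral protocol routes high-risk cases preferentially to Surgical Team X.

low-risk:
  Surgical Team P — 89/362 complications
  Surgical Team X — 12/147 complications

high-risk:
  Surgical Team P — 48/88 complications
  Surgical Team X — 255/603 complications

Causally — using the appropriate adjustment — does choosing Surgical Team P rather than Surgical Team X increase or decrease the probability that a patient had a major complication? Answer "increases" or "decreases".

increases

Baseline risk score satisfies the back-door criterion: it is not a descendant of the surgical team, and it blocks the spurious path from surgical team to outcome. Adjusting for it (i.e., using the within-baseline risk score rates) gives the causal effect.
Within each level — low-risk: 24.6% vs 8.2%; high-risk: 54.5% vs 42.3% — Surgical Team X is lower every time.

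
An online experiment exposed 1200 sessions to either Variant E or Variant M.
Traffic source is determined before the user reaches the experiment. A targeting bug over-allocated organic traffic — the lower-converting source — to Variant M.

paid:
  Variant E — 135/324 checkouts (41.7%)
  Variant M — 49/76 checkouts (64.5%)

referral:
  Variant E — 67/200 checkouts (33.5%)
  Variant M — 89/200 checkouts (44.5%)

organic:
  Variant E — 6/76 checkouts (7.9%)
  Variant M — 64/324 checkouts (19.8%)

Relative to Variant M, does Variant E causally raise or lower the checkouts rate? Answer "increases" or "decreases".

decreases

Traffic source is set before the variant has any effect — it is not caused by the variant — and it independently drives the outcome. That makes it a confounder, so the causal comparison is within traffic source levels.
Within each level — paid: 41.7% vs 64.5%; referral: 33.5% vs 44.5%; organic: 7.9% vs 19.8% — Variant M is higher every time.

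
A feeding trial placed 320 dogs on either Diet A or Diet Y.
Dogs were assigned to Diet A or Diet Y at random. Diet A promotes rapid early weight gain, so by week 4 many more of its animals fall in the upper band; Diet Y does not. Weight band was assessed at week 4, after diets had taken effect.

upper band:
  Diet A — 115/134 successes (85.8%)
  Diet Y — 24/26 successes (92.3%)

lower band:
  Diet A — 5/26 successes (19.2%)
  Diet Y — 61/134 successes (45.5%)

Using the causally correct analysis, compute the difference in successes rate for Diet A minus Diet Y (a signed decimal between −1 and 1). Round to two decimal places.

The week-4 weight band-specific comparison favours Diet Y throughout, but the pooled figures favour Diet A. The question is whether to condition on week-4 weight band.
Week-4 weight band is recorded after the diet and is itself shifted by it — it sits on the causal path from diet to outcome. Conditioning on a mediator would strip out part of the effect we want; the pooled comparison gives the total causal effect.
The causal difference is the pooled difference: 0.750 − 0.531 = +0.219.

+0.22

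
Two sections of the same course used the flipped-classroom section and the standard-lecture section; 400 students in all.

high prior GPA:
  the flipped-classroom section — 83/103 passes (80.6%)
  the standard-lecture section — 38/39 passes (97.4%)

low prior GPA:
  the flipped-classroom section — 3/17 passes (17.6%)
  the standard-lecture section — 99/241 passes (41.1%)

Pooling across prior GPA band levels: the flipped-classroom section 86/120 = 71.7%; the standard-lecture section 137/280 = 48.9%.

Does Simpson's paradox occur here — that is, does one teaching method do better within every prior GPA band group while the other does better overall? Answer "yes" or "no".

Within each prior GPA band level (high prior GPA 80.6% vs 97.4%; low prior GPA 17.6% vs 41.1%), the standard-lecture section has the higher rate every time. Pooled: 71.7% vs 48.9% — the flipped-classroom section has the higher rate overall. The two comparisons disagree.

yes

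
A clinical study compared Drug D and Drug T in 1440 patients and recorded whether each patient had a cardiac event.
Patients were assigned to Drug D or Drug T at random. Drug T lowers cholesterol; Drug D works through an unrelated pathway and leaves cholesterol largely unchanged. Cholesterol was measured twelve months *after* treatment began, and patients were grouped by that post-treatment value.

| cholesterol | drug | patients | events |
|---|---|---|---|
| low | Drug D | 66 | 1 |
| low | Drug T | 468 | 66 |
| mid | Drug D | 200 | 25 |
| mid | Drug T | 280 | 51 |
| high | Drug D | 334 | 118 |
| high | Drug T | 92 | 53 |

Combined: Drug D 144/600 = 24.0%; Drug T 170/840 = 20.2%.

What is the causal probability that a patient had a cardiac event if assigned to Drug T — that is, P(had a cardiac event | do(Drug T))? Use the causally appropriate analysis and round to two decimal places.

Stratifying would compare drugs among patients the drugs themselves sorted into cholesterol groups — a form of selection on an intermediate. The unconditioned pooled rates give the total causal effect.
So P(outcome | do(Drug T)) is just the pooled rate for Drug T: 170/840 = 0.202.

0.20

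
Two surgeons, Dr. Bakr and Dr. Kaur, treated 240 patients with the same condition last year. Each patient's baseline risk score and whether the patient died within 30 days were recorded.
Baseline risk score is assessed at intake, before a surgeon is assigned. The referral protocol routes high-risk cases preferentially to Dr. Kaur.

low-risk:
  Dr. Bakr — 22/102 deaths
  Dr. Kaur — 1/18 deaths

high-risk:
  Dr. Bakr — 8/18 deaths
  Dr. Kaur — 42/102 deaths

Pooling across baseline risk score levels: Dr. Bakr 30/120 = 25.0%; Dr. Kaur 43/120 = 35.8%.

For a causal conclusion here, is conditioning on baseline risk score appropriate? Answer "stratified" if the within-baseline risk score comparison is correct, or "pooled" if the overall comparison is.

stratified

Within every baseline risk score level Dr. Kaur has the lower rate, yet pooled Dr. Bakr does — Simpson's reversal.
Here baseline risk score is a common cause — it drives both which surgeon a case falls under and the outcome. The crude comparison mixes populations; the stratum-specific rates are the causally relevant ones.
Within each level — low-risk: 21.6% vs 5.6%; high-risk: 44.4% vs 41.2% — Dr. Kaur is lower every time.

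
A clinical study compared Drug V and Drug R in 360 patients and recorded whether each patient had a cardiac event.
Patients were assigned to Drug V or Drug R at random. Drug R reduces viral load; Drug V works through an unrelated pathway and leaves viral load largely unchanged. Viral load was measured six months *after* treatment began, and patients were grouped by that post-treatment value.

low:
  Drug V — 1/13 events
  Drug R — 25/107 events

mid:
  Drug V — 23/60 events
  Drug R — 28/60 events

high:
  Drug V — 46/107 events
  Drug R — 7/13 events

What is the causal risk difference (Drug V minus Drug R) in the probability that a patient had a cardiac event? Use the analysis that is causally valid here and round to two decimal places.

Viral load is recorded after the drug and is itself shifted by it — it sits on the causal path from drug to outcome. Conditioning on a mediator would strip out part of the effect we want; the pooled comparison gives the total causal effect.
The causal difference is the pooled difference: 0.389 − 0.333 = +0.056.

+0.06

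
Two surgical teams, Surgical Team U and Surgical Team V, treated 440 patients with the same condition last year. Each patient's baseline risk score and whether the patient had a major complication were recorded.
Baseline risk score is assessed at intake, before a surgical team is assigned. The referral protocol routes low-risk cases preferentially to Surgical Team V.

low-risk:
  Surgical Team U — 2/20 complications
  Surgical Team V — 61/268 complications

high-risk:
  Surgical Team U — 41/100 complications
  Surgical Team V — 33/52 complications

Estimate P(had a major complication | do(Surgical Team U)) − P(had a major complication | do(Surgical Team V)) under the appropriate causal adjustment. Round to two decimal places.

-0.16

The baseline risk score-specific comparison favours Surgical Team U throughout, but the pooled figures favour Surgical Team V. The question is whether to condition on baseline risk score.
The imbalance in baseline risk score arose from how patients were allocated, not from anything the surgical team did; and baseline risk score independently affects the outcome. The pooled gap is confounded — condition on baseline risk score.
Adjusting over the population distribution of baseline risk score: 0.655·(0.100−0.228) + 0.345·(0.410−0.635) = -0.161.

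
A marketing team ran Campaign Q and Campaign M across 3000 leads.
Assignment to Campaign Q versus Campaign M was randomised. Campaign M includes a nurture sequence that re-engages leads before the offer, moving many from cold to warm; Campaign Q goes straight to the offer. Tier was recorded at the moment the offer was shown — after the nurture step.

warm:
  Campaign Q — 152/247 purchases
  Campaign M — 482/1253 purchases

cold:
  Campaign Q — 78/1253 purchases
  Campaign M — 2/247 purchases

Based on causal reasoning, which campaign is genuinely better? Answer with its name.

Campaign Q is higher inside every engagement tier stratum but Campaign M is higher in aggregate. Whether to stratify depends on how engagement tier relates to the campaign.
Stratifying would compare campaigns among leads the campaigns themselves sorted into engagement tier groups — a form of selection on an intermediate. The unconditioned pooled rates give the total causal effect.
Pooled: Campaign Q 15.3% vs Campaign M 32.3%; Campaign M is higher overall.

Campaign M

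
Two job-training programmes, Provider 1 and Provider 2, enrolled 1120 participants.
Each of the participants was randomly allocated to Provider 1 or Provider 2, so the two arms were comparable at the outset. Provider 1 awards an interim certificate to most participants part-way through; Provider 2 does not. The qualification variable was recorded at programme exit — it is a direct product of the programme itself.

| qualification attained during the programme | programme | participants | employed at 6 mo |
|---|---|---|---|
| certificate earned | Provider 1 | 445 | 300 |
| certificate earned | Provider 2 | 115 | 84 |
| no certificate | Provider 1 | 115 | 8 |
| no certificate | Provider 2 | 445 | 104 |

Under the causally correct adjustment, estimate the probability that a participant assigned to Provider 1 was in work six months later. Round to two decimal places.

0.55

Qualification attained during the programme is recorded after the programme and is itself shifted by it — it sits on the causal path from programme to outcome. Conditioning on a mediator would strip out part of the effect we want; the pooled comparison gives the total causal effect.
So P(outcome | do(Provider 1)) is just the pooled rate for Provider 1: 308/560 = 0.550.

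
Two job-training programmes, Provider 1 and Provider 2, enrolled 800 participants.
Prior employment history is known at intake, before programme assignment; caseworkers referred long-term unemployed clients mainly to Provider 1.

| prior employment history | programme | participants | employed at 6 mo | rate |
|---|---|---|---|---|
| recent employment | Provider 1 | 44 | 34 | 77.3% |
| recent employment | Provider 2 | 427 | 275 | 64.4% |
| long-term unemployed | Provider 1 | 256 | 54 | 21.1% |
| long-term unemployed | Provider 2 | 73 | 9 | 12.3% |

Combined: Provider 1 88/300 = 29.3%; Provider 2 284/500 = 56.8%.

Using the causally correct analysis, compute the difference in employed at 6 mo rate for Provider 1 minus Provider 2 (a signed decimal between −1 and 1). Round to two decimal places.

+0.11

Since prior employment history is a pre-existing factor (not a product of the programme) and it affects the outcome on its own, it is a confounder. The stratified rates, not the pooled rate, identify the causal effect.
Adjusting over the population distribution of prior employment history: 0.589·(0.773−0.644) + 0.411·(0.211−0.123) = +0.112.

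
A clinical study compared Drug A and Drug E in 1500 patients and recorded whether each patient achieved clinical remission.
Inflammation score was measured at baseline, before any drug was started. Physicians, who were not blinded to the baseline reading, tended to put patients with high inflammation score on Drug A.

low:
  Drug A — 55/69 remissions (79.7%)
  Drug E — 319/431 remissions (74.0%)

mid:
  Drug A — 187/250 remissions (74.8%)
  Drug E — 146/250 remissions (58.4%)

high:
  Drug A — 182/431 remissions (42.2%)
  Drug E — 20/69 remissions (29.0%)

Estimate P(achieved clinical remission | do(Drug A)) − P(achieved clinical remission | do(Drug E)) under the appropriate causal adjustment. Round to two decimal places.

+0.12

Drug A is higher inside every inflammation score stratum but Drug E is higher in aggregate. Whether to stratify depends on how inflammation score relates to the drug.
Inflammation score is set before the drug has any effect — it is not caused by the drug — and it independently drives the outcome. That makes it a confounder, so the causal comparison is within inflammation score levels.
Adjusting over the population distribution of inflammation score: 0.333·(0.797−0.740) + 0.333·(0.748−0.584) + 0.333·(0.422−0.290) = +0.118.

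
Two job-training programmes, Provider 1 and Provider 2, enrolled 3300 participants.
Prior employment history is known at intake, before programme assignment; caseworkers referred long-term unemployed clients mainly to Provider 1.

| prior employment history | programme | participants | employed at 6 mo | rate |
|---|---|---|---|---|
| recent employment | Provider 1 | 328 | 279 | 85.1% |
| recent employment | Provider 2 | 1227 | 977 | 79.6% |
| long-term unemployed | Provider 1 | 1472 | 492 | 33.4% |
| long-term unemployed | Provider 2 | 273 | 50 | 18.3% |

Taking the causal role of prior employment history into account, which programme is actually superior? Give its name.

Provider 1

Provider 1 is higher inside every prior employment history stratum but Provider 2 is higher in aggregate. Whether to stratify depends on how prior employment history relates to the programme.
Since prior employment history is a pre-existing factor (not a product of the programme) and it affects the outcome on its own, it is a confounder. The stratified rates, not the pooled rate, identify the causal effect.
Within each level — recent employment: 85.1% vs 79.6%; long-term unemployed: 33.4% vs 18.3% — Provider 1 is higher every time.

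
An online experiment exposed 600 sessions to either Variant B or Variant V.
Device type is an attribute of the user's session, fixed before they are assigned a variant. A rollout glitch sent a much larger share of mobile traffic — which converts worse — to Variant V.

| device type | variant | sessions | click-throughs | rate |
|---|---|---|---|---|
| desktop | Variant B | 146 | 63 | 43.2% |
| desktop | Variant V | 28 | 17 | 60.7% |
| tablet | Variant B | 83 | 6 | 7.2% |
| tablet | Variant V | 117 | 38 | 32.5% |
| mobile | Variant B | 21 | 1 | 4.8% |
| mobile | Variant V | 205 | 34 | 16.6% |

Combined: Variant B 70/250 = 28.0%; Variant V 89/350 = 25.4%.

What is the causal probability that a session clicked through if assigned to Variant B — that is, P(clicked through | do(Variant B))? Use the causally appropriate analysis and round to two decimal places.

The device type-specific comparison favours Variant V throughout, but the pooled figures favour Variant B. The question is whether to condition on device type.
The imbalance in device type arose from how sessions were allocated, not from anything the variant did; and device type independently affects the outcome. The pooled gap is confounded — condition on device type.
Standardising Variant B to the population device type mix: 0.290·63/146 + 0.333·6/83 + 0.377·1/21 = 0.167.

0.17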